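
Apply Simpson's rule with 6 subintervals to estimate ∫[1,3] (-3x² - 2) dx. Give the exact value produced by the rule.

h = (3 − 1)/6 = 0.333333.
Nodes x₀,…,x₆ = 1, 1.333333, 1.666667, 2, 2.333333, 2.666667, 3.
f(x) = -3x² - 2: f₀=-5, f₁=-7.333333, f₂=-10.333333, f₃=-14, f₄=-18.333333, f₅=-23.333333, f₆=-29.
(h/3)·[f₀ + 4f₁ + 2f₂ + 4f₃ + 2f₄ + 4f₅ + f₆] = 0.111111·(-270) = -30.

-30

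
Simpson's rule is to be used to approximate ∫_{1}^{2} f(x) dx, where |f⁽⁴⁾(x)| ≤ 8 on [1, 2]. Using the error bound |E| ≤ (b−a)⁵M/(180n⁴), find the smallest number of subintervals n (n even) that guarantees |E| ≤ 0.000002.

14

Need 8/(180n⁴) ≤ 0.000002.
n⁴ ≥ 8/(180·0.000002) = 22222.2 ⇒ n ≥ 12.2095, so the smallest even n is 14. (n must be even for Simpson's rule.)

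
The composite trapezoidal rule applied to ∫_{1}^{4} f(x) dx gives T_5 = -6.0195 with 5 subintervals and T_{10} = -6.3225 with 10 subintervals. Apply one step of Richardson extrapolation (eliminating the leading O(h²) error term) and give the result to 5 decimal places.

R = (4·T_{10} − T_5) / 3 = (4·(-6.3225) − (-6.0195))/3 = (-19.2705)/3 = -6.42350.

-6.42350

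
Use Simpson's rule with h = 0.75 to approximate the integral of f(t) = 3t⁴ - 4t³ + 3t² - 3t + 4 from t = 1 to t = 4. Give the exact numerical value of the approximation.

411.6796875

h = (4 − 1)/4 = 0.75.
Nodes t₀,…,t₄ = 1, 1.75, 2.5, 3.25, 4.
f(t) = 3t⁴ - 4t³ + 3t² - 3t + 4: f₀=3, f₁=14.63671875, f₂=69.9375, f₃=223.32421875, f₄=552.
(h/3)·[f₀ + 4f₁ + 2f₂ + 4f₃ + f₄] = 0.25·(1646.71875) = 411.6796875.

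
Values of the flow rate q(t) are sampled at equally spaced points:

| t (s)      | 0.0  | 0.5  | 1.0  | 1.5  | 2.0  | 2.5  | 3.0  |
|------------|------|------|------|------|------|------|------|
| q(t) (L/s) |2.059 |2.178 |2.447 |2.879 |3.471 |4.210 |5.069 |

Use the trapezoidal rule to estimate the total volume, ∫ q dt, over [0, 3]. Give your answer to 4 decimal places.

9.3745

h = 0.5, n = 6.
(h/2)·[y₀ + 2y₁ + 2y₂ + 2y₃ + 2y₄ + 2y₅ + y₆] = 0.25·(37.498) = 9.3745.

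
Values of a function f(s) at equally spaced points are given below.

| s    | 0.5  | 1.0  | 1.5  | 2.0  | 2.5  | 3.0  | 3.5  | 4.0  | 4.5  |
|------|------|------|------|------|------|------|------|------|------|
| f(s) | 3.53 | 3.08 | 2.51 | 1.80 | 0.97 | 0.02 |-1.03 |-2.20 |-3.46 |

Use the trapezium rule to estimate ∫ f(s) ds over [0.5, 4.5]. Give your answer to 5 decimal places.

h = 0.5, n = 8.
(h/2)·[y₀ + 2y₁ + 2y₂ + 2y₃ + 2y₄ + 2y₅ + 2y₆ + 2y₇ + y₈] = 0.25·(10.37) = 2.59250.

2.59250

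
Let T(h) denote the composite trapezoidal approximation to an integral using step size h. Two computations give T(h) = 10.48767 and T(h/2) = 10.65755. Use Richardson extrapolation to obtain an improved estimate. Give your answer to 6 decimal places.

10.714177

R = (4·T(h/2) − T(h)) / 3 = (4·10.65755 − 10.48767)/3 = (32.14253)/3 = 10.714177.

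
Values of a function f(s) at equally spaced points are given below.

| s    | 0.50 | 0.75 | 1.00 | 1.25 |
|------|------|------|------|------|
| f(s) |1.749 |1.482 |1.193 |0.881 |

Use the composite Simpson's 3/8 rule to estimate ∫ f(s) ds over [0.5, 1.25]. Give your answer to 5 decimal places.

0.99891

h = 0.25, n = 3.
(3h/8)·[y₀ + 3y₁ + 3y₂ + y₃] = 0.09375·(10.655) = 0.99891.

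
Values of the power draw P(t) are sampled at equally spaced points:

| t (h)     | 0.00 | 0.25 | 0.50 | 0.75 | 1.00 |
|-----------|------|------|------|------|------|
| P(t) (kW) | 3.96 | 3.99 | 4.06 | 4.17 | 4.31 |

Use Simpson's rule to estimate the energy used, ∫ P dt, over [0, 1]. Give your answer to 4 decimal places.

4.0858

h = 0.25, n = 4.
(h/3)·[y₀ + 4y₁ + 2y₂ + 4y₃ + y₄] = 0.083333·(49.03) = 4.0858.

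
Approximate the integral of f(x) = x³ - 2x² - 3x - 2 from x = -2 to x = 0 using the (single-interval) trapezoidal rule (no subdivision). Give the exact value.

T = (b−a)/2 · [f(-2) + f(0)] = 1·[(-12) + (-2)] = -14.

-14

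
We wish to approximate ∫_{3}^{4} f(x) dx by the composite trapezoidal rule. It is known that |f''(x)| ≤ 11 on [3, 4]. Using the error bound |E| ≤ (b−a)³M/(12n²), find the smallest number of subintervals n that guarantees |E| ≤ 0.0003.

Need 11/(12n²) ≤ 0.0003.
n² ≥ 11/(12·0.0003) = 3055.56 ⇒ n ≥ 55.2771, so the smallest n is 56.

56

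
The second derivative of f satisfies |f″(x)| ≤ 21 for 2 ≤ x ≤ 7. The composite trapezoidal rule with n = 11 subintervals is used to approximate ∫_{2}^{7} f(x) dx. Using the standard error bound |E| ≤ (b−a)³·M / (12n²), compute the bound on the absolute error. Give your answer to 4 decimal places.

1.8079

|E| ≤ (5)³·21 / (12·11²) = 2625/1452 = 1.8079.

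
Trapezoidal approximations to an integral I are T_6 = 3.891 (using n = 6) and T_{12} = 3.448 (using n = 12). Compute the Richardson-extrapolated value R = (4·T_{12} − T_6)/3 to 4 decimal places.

R = (4·T_{12} − T_6) / 3 = (4·3.448 − 3.891)/3 = (9.901)/3 = 3.3003.

3.3003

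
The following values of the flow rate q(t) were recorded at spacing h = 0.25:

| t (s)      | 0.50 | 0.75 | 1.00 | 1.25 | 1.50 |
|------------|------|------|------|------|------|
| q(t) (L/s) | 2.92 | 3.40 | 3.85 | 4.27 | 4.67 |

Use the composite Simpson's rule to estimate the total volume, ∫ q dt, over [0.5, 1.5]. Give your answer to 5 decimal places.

h = 0.25, n = 4.
(h/3)·[y₀ + 4y₁ + 2y₂ + 4y₃ + y₄] = 0.083333·(45.97) = 3.83083.

3.83083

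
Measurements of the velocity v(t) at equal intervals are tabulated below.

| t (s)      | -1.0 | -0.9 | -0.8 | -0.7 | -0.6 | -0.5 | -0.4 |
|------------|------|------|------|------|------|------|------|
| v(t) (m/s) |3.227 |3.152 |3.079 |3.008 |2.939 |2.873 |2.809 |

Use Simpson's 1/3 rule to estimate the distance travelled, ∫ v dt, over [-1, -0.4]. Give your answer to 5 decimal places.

1.80680

h = 0.1, n = 6.
(h/3)·[y₀ + 4y₁ + 2y₂ + 4y₃ + 2y₄ + 4y₅ + y₆] = 0.033333·(54.204) = 1.80680.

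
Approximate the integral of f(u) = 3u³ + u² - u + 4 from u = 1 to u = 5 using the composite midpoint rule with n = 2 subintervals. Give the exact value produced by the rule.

476

h = (5 − 1)/2 = 2.
Midpoints m₁,…,m₂ = 2, 4.
f(m₁)=30, f(m₂)=208.
h·[f(m₁) + f(m₂)] = 2·(238) = 476.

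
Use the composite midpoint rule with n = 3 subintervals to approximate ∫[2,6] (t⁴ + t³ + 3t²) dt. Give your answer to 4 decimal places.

h = (6 − 2)/3 = 1.333333.
Midpoints m₁,…,m₃ = 2.666667, 4, 5.333333.
f(m₁)=90.864198, f(m₂)=368, f(m₃)=1046.123457.
h·[f(m₁) + f(m₂) + f(m₃)] = 1.333333·(1504.987654) = 2006.6502.

2006.6502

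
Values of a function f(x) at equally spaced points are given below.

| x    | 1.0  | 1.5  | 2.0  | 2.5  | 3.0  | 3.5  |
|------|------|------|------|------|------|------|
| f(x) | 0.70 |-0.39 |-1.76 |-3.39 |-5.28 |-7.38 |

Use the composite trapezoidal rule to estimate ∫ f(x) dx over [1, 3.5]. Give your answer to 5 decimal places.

h = 0.5, n = 5.
(h/2)·[y₀ + 2y₁ + 2y₂ + 2y₃ + 2y₄ + y₅] = 0.25·(-28.32) = -7.08000.

-7.08000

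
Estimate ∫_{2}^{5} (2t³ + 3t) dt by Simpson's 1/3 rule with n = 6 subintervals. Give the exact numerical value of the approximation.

336

h = (5 − 2)/6 = 0.5.
Nodes t₀,…,t₆ = 2, 2.5, 3, 3.5, 4, 4.5, 5.
f(t) = 2t³ + 3t: f₀=22, f₁=38.75, f₂=63, f₃=96.25, f₄=140, f₅=195.75, f₆=265.
(h/3)·[f₀ + 4f₁ + 2f₂ + 4f₃ + 2f₄ + 4f₅ + f₆] = 0.166667·(2016) = 336.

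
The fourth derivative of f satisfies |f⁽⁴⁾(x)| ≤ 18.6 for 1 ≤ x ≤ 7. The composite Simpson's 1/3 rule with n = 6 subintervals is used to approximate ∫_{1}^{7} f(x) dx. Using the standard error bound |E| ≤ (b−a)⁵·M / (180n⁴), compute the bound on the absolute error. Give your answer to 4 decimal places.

|E| ≤ (6)⁵·18.6 / (180·6⁴) = 144633.6/233280 = 0.6200.

0.6200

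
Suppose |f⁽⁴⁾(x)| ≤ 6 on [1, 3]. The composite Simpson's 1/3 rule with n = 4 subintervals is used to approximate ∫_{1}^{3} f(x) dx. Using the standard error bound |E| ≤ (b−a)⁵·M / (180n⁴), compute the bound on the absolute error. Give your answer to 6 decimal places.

|E| ≤ (2)⁵·6 / (180·4⁴) = 192/46080 = 0.004167.

0.004167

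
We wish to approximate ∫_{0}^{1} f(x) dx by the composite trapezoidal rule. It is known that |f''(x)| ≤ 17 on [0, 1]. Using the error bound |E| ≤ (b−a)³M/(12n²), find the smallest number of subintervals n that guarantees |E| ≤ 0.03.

Need 17/(12n²) ≤ 0.03.
n² ≥ 17/(12·0.03) = 47.2222 ⇒ n ≥ 6.8718, so the smallest n is 7.

7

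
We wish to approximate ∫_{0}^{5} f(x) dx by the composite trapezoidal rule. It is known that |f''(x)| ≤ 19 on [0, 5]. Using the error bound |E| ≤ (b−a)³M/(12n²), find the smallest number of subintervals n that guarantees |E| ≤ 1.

Need 2375/(12n²) ≤ 1.
n² ≥ 2375/(12·1) = 197.917 ⇒ n ≥ 14.0683, so the smallest n is 15.

15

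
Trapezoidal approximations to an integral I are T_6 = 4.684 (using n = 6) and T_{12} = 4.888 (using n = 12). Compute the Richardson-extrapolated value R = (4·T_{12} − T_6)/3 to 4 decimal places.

4.9560

R = (4·T_{12} − T_6) / 3 = (4·4.888 − 4.684)/3 = (14.868)/3 = 4.9560.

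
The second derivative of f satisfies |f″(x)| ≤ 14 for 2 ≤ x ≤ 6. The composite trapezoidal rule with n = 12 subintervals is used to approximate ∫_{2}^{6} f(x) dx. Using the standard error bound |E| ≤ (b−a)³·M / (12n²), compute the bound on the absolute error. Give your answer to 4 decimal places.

|E| ≤ (4)³·14 / (12·12²) = 896/1728 = 0.5185.

0.5185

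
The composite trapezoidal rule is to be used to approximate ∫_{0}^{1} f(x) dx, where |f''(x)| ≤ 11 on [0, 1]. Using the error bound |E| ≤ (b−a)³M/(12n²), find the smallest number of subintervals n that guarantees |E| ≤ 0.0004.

Need 11/(12n²) ≤ 0.0004.
n² ≥ 11/(12·0.0004) = 2291.67 ⇒ n ≥ 47.8714, so the smallest n is 48.

48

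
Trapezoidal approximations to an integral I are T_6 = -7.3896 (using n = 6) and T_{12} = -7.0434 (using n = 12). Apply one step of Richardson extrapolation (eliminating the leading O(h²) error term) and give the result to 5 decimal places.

R = (4·T_{12} − T_6) / 3 = (4·(-7.0434) − (-7.3896))/3 = (-20.7840)/3 = -6.92800.

-6.92800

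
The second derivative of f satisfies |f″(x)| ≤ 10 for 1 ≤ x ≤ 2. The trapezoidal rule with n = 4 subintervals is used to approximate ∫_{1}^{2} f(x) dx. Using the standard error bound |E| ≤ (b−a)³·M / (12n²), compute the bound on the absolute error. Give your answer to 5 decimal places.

|E| ≤ (1)³·10 / (12·4²) = 10/192 = 0.05208.

0.05208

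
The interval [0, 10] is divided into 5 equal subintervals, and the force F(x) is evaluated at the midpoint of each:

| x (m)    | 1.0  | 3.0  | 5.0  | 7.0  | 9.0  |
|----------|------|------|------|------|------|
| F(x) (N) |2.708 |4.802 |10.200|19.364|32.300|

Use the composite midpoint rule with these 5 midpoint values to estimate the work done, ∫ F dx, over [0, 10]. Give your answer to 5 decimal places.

138.74800

h = 2, n = 5.
h·[y(m₁) + y(m₂) + y(m₃) + y(m₄) + y(m₅)] = 2·(69.374) = 138.74800.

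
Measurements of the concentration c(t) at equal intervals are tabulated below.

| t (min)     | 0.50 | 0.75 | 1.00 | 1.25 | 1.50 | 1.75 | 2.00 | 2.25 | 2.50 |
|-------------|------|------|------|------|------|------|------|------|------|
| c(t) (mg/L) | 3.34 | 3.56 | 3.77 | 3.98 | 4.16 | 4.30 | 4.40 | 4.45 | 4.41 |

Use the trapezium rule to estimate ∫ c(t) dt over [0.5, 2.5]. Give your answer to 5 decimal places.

8.12375

h = 0.25, n = 8.
(h/2)·[y₀ + 2y₁ + 2y₂ + 2y₃ + 2y₄ + 2y₅ + 2y₆ + 2y₇ + y₈] = 0.125·(64.99) = 8.12375.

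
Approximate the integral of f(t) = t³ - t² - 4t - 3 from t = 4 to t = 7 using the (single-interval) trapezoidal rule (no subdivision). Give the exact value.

T = (b−a)/2 · [f(4) + f(7)] = 1.5·[29 + 263] = 438.

438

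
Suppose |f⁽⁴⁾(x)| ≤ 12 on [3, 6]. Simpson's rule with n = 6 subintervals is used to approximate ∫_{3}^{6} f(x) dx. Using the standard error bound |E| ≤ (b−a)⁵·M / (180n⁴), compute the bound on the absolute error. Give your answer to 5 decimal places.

0.01250

|E| ≤ (3)⁵·12 / (180·6⁴) = 2916/233280 = 0.01250.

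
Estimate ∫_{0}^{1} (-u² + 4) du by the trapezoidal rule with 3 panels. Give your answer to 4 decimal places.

3.6481

h = (1 − 0)/3 = 0.333333.
Nodes u₀,…,u₃ = 0, 0.333333, 0.666667, 1.
f(u) = -u² + 4: f₀=4, f₁=3.888889, f₂=3.555556, f₃=3.
(h/2)·[f₀ + 2f₁ + 2f₂ + f₃] = 0.166667·(21.888889) = 3.6481.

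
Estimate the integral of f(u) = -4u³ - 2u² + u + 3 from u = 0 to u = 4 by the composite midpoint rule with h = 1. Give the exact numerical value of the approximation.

-270

h = (4 − 0)/4 = 1.
Midpoints m₁,…,m₄ = 0.5, 1.5, 2.5, 3.5.
f(m₁)=2.5, f(m₂)=-13.5, f(m₃)=-69.5, f(m₄)=-189.5.
h·[f(m₁) + f(m₂) + f(m₃) + f(m₄)] = 1·(-270) = -270.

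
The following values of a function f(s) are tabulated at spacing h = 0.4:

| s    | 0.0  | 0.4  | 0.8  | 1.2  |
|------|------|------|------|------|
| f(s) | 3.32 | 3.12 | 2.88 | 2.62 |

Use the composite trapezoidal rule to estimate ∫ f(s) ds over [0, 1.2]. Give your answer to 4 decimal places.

3.5880

h = 0.4, n = 3.
(h/2)·[y₀ + 2y₁ + 2y₂ + y₃] = 0.2·(17.94) = 3.5880.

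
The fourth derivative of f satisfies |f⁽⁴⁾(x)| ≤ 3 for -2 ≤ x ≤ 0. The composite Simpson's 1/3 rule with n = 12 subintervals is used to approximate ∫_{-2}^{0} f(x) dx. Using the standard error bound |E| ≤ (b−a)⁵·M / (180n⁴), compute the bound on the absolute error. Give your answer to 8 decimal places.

0.00002572

|E| ≤ (2)⁵·3 / (180·12⁴) = 96/3732480 = 0.00002572.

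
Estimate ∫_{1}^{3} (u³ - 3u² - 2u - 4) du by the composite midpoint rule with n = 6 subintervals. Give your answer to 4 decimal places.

-22.0556

h = (3 − 1)/6 = 0.333333.
Midpoints m₁,…,m₆ = 1.166667, 1.5, 1.833333, 2.166667, 2.5, 2.833333.
f(m₁)=-8.828704, f(m₂)=-10.375, f(m₃)=-11.587963, f(m₄)=-12.245370, f(m₅)=-12.125, f(m₆)=-11.004630.
h·[f(m₁) + f(m₂) + f(m₃) + f(m₄) + f(m₅) + f(m₆)] = 0.333333·(-66.166667) = -22.0556.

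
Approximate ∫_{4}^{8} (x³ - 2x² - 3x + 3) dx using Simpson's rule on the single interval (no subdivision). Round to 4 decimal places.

601.3333

S = (b−a)/6 · [f(4) + 4f(6) + f(8)] = 0.666667·[23 + 4·129 + 363] = 601.3333.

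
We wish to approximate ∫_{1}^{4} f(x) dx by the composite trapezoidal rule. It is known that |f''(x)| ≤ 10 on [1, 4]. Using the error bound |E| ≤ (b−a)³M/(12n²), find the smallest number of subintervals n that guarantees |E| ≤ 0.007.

Need 270/(12n²) ≤ 0.007.
n² ≥ 270/(12·0.007) = 3214.29 ⇒ n ≥ 56.6947, so the smallest n is 57.

57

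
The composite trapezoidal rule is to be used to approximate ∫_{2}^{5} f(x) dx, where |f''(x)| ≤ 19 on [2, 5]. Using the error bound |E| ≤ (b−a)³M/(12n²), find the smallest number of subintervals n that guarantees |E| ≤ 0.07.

25

Need 513/(12n²) ≤ 0.07.
n² ≥ 513/(12·0.07) = 610.714 ⇒ n ≥ 24.7126, so the smallest n is 25.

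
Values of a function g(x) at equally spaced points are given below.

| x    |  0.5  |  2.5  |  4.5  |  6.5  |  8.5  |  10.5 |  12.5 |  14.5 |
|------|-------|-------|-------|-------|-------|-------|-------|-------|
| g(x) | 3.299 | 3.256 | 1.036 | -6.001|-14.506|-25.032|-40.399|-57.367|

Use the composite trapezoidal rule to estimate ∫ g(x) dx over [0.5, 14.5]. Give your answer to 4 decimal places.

h = 2, n = 7.
(h/2)·[y₀ + 2y₁ + 2y₂ + 2y₃ + 2y₄ + 2y₅ + 2y₆ + y₇] = 1·(-217.360) = -217.3600.

-217.3600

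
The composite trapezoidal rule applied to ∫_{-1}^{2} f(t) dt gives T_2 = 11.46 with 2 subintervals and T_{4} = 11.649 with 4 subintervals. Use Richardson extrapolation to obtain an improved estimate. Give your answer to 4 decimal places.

R = (4·T_{4} − T_2) / 3 = (4·11.649 − 11.46)/3 = (35.136)/3 = 11.7120.

11.7120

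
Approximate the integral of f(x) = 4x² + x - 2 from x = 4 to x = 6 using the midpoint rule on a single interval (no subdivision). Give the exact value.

M = (b−a)·f(5) = 2·(103) = 206.

206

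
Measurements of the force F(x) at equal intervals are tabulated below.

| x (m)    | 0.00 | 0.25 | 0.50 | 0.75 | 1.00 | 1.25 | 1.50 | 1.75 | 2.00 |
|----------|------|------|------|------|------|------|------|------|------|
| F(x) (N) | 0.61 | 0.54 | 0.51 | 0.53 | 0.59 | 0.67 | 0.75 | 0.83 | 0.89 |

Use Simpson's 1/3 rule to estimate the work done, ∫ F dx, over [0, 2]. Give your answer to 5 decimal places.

1.29000

h = 0.25, n = 8.
(h/3)·[y₀ + 4y₁ + 2y₂ + 4y₃ + 2y₄ + 4y₅ + 2y₆ + 4y₇ + y₈] = 0.083333·(15.48) = 1.29000.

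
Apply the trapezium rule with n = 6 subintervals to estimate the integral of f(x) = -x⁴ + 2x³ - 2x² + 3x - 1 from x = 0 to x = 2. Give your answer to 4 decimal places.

h = (2 − 0)/6 = 0.333333.
Nodes x₀,…,x₆ = 0, 0.333333, 0.666667, 1, 1.333333, 1.666667, 2.
f(x) = -x⁴ + 2x³ - 2x² + 3x - 1: f₀=-1, f₁=-0.160494, f₂=0.506173, f₃=1, f₄=1.024691, f₅=-0.012346, f₆=-3.
(h/2)·[f₀ + 2f₁ + 2f₂ + 2f₃ + 2f₄ + 2f₅ + f₆] = 0.166667·(0.716049) = 0.1193.

0.1193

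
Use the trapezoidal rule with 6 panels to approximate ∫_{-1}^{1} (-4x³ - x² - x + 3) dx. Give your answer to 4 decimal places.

5.2963

h = (1 − (-1))/6 = 0.333333.
Nodes x₀,…,x₆ = -1, -0.666667, -0.333333, 0, 0.333333, 0.666667, 1.
f(x) = -4x³ - x² - x + 3: f₀=7, f₁=4.407407, f₂=3.370370, f₃=3, f₄=2.407407, f₅=0.703704, f₆=-3.
(h/2)·[f₀ + 2f₁ + 2f₂ + 2f₃ + 2f₄ + 2f₅ + f₆] = 0.166667·(31.777778) = 5.2963.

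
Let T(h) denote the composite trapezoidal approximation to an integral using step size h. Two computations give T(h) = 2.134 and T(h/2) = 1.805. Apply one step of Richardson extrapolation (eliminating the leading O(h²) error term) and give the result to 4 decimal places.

1.6953

R = (4·T(h/2) − T(h)) / 3 = (4·1.805 − 2.134)/3 = (5.086)/3 = 1.6953.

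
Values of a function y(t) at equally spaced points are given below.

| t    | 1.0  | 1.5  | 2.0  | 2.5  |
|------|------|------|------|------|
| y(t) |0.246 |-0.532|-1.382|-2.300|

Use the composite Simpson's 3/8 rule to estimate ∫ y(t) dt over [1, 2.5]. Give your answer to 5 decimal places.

-1.46175

h = 0.5, n = 3.
(3h/8)·[y₀ + 3y₁ + 3y₂ + y₃] = 0.1875·(-7.796) = -1.46175.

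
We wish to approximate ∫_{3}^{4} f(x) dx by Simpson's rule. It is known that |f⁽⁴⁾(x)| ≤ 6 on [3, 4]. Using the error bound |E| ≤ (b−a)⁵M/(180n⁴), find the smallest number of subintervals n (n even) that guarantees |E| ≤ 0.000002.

12

Need 6/(180n⁴) ≤ 0.000002.
n⁴ ≥ 6/(180·0.000002) = 16666.7 ⇒ n ≥ 11.3622, so the smallest even n is 12. (n must be even for Simpson's rule.)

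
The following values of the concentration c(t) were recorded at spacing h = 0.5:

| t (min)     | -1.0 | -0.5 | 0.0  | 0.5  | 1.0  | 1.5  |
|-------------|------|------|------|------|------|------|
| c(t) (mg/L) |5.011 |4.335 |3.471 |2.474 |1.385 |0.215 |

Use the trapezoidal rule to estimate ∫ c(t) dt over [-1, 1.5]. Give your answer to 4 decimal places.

h = 0.5, n = 5.
(h/2)·[y₀ + 2y₁ + 2y₂ + 2y₃ + 2y₄ + y₅] = 0.25·(28.556) = 7.1390.

7.1390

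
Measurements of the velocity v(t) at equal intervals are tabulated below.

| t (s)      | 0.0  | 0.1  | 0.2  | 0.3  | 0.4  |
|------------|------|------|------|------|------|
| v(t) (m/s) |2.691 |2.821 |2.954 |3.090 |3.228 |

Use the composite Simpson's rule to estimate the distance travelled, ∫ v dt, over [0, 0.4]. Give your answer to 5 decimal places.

h = 0.1, n = 4.
(h/3)·[y₀ + 4y₁ + 2y₂ + 4y₃ + y₄] = 0.033333·(35.471) = 1.18237.

1.18237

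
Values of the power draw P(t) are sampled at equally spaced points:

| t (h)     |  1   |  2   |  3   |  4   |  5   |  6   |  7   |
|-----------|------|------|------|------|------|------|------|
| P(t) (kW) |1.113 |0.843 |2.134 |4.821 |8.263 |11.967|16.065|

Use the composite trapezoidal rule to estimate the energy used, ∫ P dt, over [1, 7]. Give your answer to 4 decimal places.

h = 1, n = 6.
(h/2)·[y₀ + 2y₁ + 2y₂ + 2y₃ + 2y₄ + 2y₅ + y₆] = 0.5·(73.234) = 36.6170.

36.6170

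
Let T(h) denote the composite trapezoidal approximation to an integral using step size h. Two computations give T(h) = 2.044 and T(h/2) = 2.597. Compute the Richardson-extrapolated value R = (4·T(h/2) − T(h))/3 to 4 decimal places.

2.7813

R = (4·T(h/2) − T(h)) / 3 = (4·2.597 − 2.044)/3 = (8.344)/3 = 2.7813.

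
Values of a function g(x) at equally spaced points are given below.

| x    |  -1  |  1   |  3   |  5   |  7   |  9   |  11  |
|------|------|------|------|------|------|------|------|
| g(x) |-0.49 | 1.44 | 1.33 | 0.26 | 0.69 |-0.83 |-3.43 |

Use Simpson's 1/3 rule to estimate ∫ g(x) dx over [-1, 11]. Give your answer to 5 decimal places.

2.40000

h = 2, n = 6.
(h/3)·[y₀ + 4y₁ + 2y₂ + 4y₃ + 2y₄ + 4y₅ + y₆] = 0.666667·(3.60) = 2.40000.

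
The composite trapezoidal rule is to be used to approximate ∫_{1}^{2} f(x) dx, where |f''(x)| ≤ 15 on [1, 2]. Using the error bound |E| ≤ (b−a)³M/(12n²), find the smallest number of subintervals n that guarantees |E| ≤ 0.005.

Need 15/(12n²) ≤ 0.005.
n² ≥ 15/(12·0.005) = 250 ⇒ n ≥ 15.8114, so the smallest n is 16.

16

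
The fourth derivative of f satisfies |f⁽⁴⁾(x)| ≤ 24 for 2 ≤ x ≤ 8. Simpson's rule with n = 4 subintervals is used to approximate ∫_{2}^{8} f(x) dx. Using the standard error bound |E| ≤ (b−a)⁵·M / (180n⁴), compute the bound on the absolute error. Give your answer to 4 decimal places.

|E| ≤ (6)⁵·24 / (180·4⁴) = 186624/46080 = 4.0500.

4.0500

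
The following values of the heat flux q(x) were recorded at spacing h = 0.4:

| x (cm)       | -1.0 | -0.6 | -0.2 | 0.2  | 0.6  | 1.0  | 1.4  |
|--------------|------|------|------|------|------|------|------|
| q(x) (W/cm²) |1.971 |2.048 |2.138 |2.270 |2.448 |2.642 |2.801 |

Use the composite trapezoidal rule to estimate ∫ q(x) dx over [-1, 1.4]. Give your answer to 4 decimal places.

h = 0.4, n = 6.
(h/2)·[y₀ + 2y₁ + 2y₂ + 2y₃ + 2y₄ + 2y₅ + y₆] = 0.2·(27.864) = 5.5728.

5.5728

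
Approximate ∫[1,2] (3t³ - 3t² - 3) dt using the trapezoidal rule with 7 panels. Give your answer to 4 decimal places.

1.2857

h = (2 − 1)/7 = 0.142857.
Nodes t₀,…,t₇ = 1, 1.142857, 1.285714, 1.428571, 1.571429, 1.714286, 1.857143, 2.
f(t) = 3t³ - 3t² - 3: f₀=-3, f₁=-2.440233, f₂=-1.583090, f₃=-0.376093, f₄=1.233236, f₅=3.297376, f₆=5.868805, f₇=9.
(h/2)·[f₀ + 2f₁ + 2f₂ + 2f₃ + 2f₄ + 2f₅ + 2f₆ + f₇] = 0.071429·(18) = 1.2857.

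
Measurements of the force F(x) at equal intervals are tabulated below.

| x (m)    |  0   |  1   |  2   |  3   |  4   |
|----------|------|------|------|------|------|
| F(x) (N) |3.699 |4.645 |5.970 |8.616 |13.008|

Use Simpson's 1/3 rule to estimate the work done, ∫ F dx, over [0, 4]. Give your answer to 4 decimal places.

27.2303

h = 1, n = 4.
(h/3)·[y₀ + 4y₁ + 2y₂ + 4y₃ + y₄] = 0.333333·(81.691) = 27.2303.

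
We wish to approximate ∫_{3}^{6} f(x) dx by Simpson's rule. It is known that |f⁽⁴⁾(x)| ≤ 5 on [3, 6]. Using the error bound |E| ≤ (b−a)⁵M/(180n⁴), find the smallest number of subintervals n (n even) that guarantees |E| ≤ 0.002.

Need 1215/(180n⁴) ≤ 0.002.
n⁴ ≥ 1215/(180·0.002) = 3375 ⇒ n ≥ 7.6220, so the smallest even n is 8. (n must be even for Simpson's rule.)

8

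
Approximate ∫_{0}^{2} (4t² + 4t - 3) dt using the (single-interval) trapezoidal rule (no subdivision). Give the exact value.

18

T = (b−a)/2 · [f(0) + f(2)] = 1·[(-3) + 21] = 18.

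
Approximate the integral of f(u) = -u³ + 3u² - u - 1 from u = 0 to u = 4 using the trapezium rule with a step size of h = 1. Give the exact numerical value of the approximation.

h = (4 − 0)/4 = 1.
Nodes u₀,…,u₄ = 0, 1, 2, 3, 4.
f(u) = -u³ + 3u² - u - 1: f₀=-1, f₁=0, f₂=1, f₃=-4, f₄=-21.
(h/2)·[f₀ + 2f₁ + 2f₂ + 2f₃ + f₄] = 0.5·(-28) = -14.

-14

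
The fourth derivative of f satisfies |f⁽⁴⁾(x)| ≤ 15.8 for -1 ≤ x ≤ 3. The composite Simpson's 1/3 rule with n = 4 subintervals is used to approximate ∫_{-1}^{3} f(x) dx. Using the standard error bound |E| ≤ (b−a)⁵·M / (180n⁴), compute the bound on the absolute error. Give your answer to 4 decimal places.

0.3511

|E| ≤ (4)⁵·15.8 / (180·4⁴) = 16179.2/46080 = 0.3511.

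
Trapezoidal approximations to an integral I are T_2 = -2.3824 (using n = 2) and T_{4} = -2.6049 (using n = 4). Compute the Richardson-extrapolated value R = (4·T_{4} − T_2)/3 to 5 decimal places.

-2.67907

R = (4·T_{4} − T_2) / 3 = (4·(-2.6049) − (-2.3824))/3 = (-8.0372)/3 = -2.67907.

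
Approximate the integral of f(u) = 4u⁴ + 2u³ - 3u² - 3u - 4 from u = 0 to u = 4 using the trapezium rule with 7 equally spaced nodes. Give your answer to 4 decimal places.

883.6872

h = (4 − 0)/6 = 0.666667.
Nodes u₀,…,u₆ = 0, 0.666667, 1.333333, 2, 2.666667, 3.333333, 4.
f(u) = 4u⁴ + 2u³ - 3u² - 3u - 4: f₀=-4, f₁=-5.950617, f₂=4.049383, f₃=58, f₄=206.864198, f₅=520.567901, f₆=1088.
(h/2)·[f₀ + 2f₁ + 2f₂ + 2f₃ + 2f₄ + 2f₅ + f₆] = 0.333333·(2651.061728) = 883.6872.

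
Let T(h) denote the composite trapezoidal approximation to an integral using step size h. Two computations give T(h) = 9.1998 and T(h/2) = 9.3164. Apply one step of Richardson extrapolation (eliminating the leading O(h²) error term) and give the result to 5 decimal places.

R = (4·T(h/2) − T(h)) / 3 = (4·9.3164 − 9.1998)/3 = (28.0658)/3 = 9.35527.

9.35527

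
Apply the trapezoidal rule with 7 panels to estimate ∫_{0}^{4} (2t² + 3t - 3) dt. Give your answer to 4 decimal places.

h = (4 − 0)/7 = 0.571429.
Nodes t₀,…,t₇ = 0, 0.571429, 1.142857, 1.714286, 2.285714, 2.857143, 3.428571, 4.
f(t) = 2t² + 3t - 3: f₀=-3, f₁=-0.632653, f₂=3.040816, f₃=8.020408, f₄=14.306122, f₅=21.897959, f₆=30.795918, f₇=41.
(h/2)·[f₀ + 2f₁ + 2f₂ + 2f₃ + 2f₄ + 2f₅ + 2f₆ + f₇] = 0.285714·(192.857143) = 55.1020.

55.1020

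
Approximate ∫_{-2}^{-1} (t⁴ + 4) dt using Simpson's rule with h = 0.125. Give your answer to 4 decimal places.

10.2000

h = (-1 − (-2))/8 = 0.125.
Nodes t₀,…,t₈ = -2, -1.875, -1.75, -1.625, -1.5, -1.375, -1.25, -1.125, -1.
f(t) = t⁴ + 4: f₀=20, f₁=16.359619140625, f₂=13.37890625, f₃=10.972900390625, f₄=9.0625, f₅=7.574462890625, f₆=6.44140625, f₇=5.601806640625, f₈=5.
(h/3)·[f₀ + 4f₁ + 2f₂ + 4f₃ + 2f₄ + 4f₅ + 2f₆ + 4f₇ + f₈] = 0.041667·(244.80078125) = 10.2000.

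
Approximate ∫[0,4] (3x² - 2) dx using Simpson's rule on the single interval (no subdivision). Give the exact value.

56

S = (b−a)/6 · [f(0) + 4f(2) + f(4)] = 0.666667·[(-2) + 4·10 + 46] = 56.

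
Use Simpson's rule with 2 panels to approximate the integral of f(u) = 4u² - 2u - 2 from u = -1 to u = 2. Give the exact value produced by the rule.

h = (2 − (-1))/2 = 1.5.
Nodes u₀,…,u₂ = -1, 0.5, 2.
f(u) = 4u² - 2u - 2: f₀=4, f₁=-2, f₂=10.
(h/3)·[f₀ + 4f₁ + f₂] = 0.5·(6) = 3.

3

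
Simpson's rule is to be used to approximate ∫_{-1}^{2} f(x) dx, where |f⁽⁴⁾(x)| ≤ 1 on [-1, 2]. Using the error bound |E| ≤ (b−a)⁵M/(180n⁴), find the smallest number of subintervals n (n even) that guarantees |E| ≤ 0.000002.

30

Need 243/(180n⁴) ≤ 0.000002.
n⁴ ≥ 243/(180·0.000002) = 675000 ⇒ n ≥ 28.6633, so the smallest even n is 30. (n must be even for Simpson's rule.)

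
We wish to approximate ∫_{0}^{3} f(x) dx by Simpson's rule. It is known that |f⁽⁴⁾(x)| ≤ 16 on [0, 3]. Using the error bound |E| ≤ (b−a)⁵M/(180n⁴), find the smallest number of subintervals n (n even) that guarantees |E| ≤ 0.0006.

14

Need 3888/(180n⁴) ≤ 0.0006.
n⁴ ≥ 3888/(180·0.0006) = 36000 ⇒ n ≥ 13.7745, so the smallest even n is 14. (n must be even for Simpson's rule.)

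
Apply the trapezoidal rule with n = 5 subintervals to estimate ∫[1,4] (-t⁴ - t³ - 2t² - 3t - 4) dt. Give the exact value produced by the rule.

-354.10704

h = (4 − 1)/5 = 0.6.
Nodes t₀,…,t₅ = 1, 1.6, 2.2, 2.8, 3.4, 4.
f(t) = -t⁴ - t³ - 2t² - 3t - 4: f₀=-11, f₁=-24.5696, f₂=-54.3536, f₃=-111.4976, f₄=-210.2576, f₅=-368.
(h/2)·[f₀ + 2f₁ + 2f₂ + 2f₃ + 2f₄ + f₅] = 0.3·(-1180.3568) = -354.10704.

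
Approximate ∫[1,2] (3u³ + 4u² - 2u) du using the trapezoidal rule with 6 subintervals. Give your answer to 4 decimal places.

17.6644

h = (2 − 1)/6 = 0.166667.
Nodes u₀,…,u₆ = 1, 1.166667, 1.333333, 1.5, 1.666667, 1.833333, 2.
f(u) = 3u³ + 4u² - 2u: f₀=5, f₁=7.875, f₂=11.555556, f₃=16.125, f₄=21.666667, f₅=28.263889, f₆=36.
(h/2)·[f₀ + 2f₁ + 2f₂ + 2f₃ + 2f₄ + 2f₅ + f₆] = 0.083333·(211.972222) = 17.6644.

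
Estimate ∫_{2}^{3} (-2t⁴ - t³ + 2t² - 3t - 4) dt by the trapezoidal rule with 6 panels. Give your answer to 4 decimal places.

h = (3 − 2)/6 = 0.166667.
Nodes t₀,…,t₆ = 2, 2.166667, 2.333333, 2.5, 2.666667, 2.833333, 3.
f(t) = -2t⁴ - t³ + 2t² - 3t - 4: f₀=-42, f₁=-55.358025, f₂=-72.098765, f₃=-92.75, f₄=-117.876543, f₅=-148.080247, f₆=-184.
(h/2)·[f₀ + 2f₁ + 2f₂ + 2f₃ + 2f₄ + 2f₅ + f₆] = 0.083333·(-1198.327160) = -99.8606.

-99.8606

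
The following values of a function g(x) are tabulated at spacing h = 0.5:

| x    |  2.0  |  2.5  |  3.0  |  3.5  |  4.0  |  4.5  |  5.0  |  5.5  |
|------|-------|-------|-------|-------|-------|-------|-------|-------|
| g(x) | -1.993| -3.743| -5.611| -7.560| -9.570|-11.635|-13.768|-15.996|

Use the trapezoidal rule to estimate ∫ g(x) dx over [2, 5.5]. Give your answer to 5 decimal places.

-30.44075

h = 0.5, n = 7.
(h/2)·[y₀ + 2y₁ + 2y₂ + 2y₃ + 2y₄ + 2y₅ + 2y₆ + y₇] = 0.25·(-121.763) = -30.44075.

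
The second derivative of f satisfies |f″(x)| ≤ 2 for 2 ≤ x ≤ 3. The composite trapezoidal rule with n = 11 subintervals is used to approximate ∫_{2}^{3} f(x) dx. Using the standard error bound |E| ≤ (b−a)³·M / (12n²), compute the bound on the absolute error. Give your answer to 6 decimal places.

0.001377

|E| ≤ (1)³·2 / (12·11²) = 2/1452 = 0.001377.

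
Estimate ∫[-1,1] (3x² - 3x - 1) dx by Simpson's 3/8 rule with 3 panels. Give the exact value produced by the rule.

h = (1 − (-1))/3 = 0.666667.
Nodes x₀,…,x₃ = -1, -0.333333, 0.333333, 1.
f(x) = 3x² - 3x - 1: f₀=5, f₁=0.333333, f₂=-1.666667, f₃=-1.
(3h/8)·[f₀ + 3f₁ + 3f₂ + f₃] = 0.25·(0) = 0.

0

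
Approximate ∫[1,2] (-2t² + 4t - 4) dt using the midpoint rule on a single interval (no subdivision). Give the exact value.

-2.5

M = (b−a)·f(1.5) = 1·(-2.5) = -2.5.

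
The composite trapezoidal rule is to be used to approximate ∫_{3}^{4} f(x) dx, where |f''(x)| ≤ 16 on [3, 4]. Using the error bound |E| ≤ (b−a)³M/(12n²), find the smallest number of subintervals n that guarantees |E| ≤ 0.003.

Need 16/(12n²) ≤ 0.003.
n² ≥ 16/(12·0.003) = 444.444 ⇒ n ≥ 21.0819, so the smallest n is 22.

22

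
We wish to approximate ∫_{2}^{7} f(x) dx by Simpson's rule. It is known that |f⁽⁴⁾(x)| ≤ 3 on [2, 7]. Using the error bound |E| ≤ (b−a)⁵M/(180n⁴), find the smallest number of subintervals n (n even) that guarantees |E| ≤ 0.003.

12

Need 9375/(180n⁴) ≤ 0.003.
n⁴ ≥ 9375/(180·0.003) = 17361.1 ⇒ n ≥ 11.4787, so the smallest even n is 12. (n must be even for Simpson's rule.)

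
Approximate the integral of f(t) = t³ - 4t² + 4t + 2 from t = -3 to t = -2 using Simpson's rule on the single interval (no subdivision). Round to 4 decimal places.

-49.5833

S = (b−a)/6 · [f(-3) + 4f(-2.5) + f(-2)] = 0.166667·[(-73) + 4·(-48.625) + (-30)] = -49.5833.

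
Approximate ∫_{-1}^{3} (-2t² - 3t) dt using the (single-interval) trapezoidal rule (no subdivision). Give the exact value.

-52

T = (b−a)/2 · [f(-1) + f(3)] = 2·[1 + (-27)] = -52.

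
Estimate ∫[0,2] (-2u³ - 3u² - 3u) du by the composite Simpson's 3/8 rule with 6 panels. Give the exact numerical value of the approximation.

h = (2 − 0)/6 = 0.333333.
Nodes u₀,…,u₆ = 0, 0.333333, 0.666667, 1, 1.333333, 1.666667, 2.
f(u) = -2u³ - 3u² - 3u: f₀=0, f₁=-1.407407, f₂=-3.925926, f₃=-8, f₄=-14.074074, f₅=-22.592593, f₆=-34.
(3h/8)·[f₀ + 3f₁ + 3f₂ + 2f₃ + 3f₄ + 3f₅ + f₆] = 0.125·(-176) = -22.

-22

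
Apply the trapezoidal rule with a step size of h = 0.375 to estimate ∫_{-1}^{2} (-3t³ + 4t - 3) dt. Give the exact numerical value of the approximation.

h = (2 − (-1))/8 = 0.375.
Nodes t₀,…,t₈ = -1, -0.625, -0.25, 0.125, 0.5, 0.875, 1.25, 1.625, 2.
f(t) = -3t³ + 4t - 3: f₀=-4, f₁=-4.767578125, f₂=-3.953125, f₃=-2.505859375, f₄=-1.375, f₅=-1.509765625, f₆=-3.859375, f₇=-9.373046875, f₈=-19.
(h/2)·[f₀ + 2f₁ + 2f₂ + 2f₃ + 2f₄ + 2f₅ + 2f₆ + 2f₇ + f₈] = 0.1875·(-77.6875) = -14.56640625.

-14.56640625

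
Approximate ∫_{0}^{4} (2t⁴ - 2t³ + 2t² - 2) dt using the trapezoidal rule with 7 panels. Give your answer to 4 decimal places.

327.9933

h = (4 − 0)/7 = 0.571429.
Nodes t₀,…,t₇ = 0, 0.571429, 1.142857, 1.714286, 2.285714, 2.857143, 3.428571, 4.
f(t) = 2t⁴ - 2t³ + 2t² - 2: f₀=-2, f₁=-1.506872, f₂=1.038734, f₃=11.074552, f₄=39.156185, f₅=100.957101, f₆=217.268638, f₇=414.
(h/2)·[f₀ + 2f₁ + 2f₂ + 2f₃ + 2f₄ + 2f₅ + 2f₆ + f₇] = 0.285714·(1147.976676) = 327.9933.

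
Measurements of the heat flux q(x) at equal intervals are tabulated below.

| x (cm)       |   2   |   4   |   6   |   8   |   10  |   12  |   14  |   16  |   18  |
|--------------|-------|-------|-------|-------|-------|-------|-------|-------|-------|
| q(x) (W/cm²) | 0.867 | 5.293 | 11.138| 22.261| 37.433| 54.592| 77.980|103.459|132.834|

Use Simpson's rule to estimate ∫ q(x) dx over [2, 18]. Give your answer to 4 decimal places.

752.8153

h = 2, n = 8.
(h/3)·[y₀ + 4y₁ + 2y₂ + 4y₃ + 2y₄ + 4y₅ + 2y₆ + 4y₇ + y₈] = 0.666667·(1129.223) = 752.8153.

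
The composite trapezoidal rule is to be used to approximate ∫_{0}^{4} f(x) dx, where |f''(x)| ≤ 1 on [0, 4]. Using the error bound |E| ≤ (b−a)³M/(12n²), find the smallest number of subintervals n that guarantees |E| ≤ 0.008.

Need 64/(12n²) ≤ 0.008.
n² ≥ 64/(12·0.008) = 666.667 ⇒ n ≥ 25.8199, so the smallest n is 26.

26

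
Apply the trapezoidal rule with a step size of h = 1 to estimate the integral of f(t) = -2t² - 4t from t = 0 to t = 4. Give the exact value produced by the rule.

h = (4 − 0)/4 = 1.
Nodes t₀,…,t₄ = 0, 1, 2, 3, 4.
f(t) = -2t² - 4t: f₀=0, f₁=-6, f₂=-16, f₃=-30, f₄=-48.
(h/2)·[f₀ + 2f₁ + 2f₂ + 2f₃ + f₄] = 0.5·(-152) = -76.

-76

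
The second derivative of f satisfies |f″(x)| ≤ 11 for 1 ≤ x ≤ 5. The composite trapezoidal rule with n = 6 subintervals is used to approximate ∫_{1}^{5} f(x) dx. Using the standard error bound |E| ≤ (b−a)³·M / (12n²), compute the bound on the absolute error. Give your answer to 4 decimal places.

1.6296

|E| ≤ (4)³·11 / (12·6²) = 704/432 = 1.6296.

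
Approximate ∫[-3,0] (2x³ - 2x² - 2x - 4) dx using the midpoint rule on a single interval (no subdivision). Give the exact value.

-36.75

M = (b−a)·f(-1.5) = 3·(-12.25) = -36.75.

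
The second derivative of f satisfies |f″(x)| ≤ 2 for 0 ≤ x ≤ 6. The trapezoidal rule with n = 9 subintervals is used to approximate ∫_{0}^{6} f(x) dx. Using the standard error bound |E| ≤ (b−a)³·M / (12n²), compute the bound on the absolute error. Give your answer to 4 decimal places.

|E| ≤ (6)³·2 / (12·9²) = 432/972 = 0.4444.

0.4444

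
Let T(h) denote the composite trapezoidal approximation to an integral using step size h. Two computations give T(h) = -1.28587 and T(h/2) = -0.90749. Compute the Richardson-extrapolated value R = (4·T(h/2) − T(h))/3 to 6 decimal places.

-0.781363

R = (4·T(h/2) − T(h)) / 3 = (4·(-0.90749) − (-1.28587))/3 = (-2.34409)/3 = -0.781363.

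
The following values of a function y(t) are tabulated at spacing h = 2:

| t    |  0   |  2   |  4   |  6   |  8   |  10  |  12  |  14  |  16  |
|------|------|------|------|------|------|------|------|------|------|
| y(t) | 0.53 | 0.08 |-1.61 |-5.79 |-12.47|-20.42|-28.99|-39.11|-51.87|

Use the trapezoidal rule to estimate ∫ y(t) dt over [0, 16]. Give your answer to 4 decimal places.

h = 2, n = 8.
(h/2)·[y₀ + 2y₁ + 2y₂ + 2y₃ + 2y₄ + 2y₅ + 2y₆ + 2y₇ + y₈] = 1·(-267.96) = -267.9600.

-267.9600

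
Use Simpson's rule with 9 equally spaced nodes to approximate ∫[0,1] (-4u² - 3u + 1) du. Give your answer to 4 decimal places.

-1.8333

h = (1 − 0)/8 = 0.125.
Nodes u₀,…,u₈ = 0, 0.125, 0.25, 0.375, 0.5, 0.625, 0.75, 0.875, 1.
f(u) = -4u² - 3u + 1: f₀=1, f₁=0.5625, f₂=0, f₃=-0.6875, f₄=-1.5, f₅=-2.4375, f₆=-3.5, f₇=-4.6875, f₈=-6.
(h/3)·[f₀ + 4f₁ + 2f₂ + 4f₃ + 2f₄ + 4f₅ + 2f₆ + 4f₇ + f₈] = 0.041667·(-44) = -1.8333.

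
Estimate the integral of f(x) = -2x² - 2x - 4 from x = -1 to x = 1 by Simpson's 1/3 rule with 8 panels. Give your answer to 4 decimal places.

-9.3333

h = (1 − (-1))/8 = 0.25.
Nodes x₀,…,x₈ = -1, -0.75, -0.5, -0.25, 0, 0.25, 0.5, 0.75, 1.
f(x) = -2x² - 2x - 4: f₀=-4, f₁=-3.625, f₂=-3.5, f₃=-3.625, f₄=-4, f₅=-4.625, f₆=-5.5, f₇=-6.625, f₈=-8.
(h/3)·[f₀ + 4f₁ + 2f₂ + 4f₃ + 2f₄ + 4f₅ + 2f₆ + 4f₇ + f₈] = 0.083333·(-112) = -9.3333.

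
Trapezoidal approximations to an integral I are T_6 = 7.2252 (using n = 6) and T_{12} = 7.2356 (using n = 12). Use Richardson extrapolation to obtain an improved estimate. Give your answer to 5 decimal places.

7.23907

R = (4·T_{12} − T_6) / 3 = (4·7.2356 − 7.2252)/3 = (21.7172)/3 = 7.23907.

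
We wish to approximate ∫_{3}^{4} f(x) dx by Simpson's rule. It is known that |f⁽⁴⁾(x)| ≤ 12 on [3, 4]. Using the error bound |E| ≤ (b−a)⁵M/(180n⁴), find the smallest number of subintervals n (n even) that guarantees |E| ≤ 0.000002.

14

Need 12/(180n⁴) ≤ 0.000002.
n⁴ ≥ 12/(180·0.000002) = 33333.3 ⇒ n ≥ 13.5120, so the smallest even n is 14. (n must be even for Simpson's rule.)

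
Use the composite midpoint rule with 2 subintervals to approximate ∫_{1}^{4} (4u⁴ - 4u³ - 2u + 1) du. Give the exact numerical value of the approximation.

475.546875

h = (4 − 1)/2 = 1.5.
Midpoints m₁,…,m₂ = 1.75, 3.25.
f(m₁)=13.578125, f(m₂)=303.453125.
h·[f(m₁) + f(m₂)] = 1.5·(317.03125) = 475.546875.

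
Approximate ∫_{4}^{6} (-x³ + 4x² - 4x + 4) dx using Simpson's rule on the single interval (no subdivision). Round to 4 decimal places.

S = (b−a)/6 · [f(4) + 4f(5) + f(6)] = 0.333333·[(-12) + 4·(-41) + (-92)] = -89.3333.

-89.3333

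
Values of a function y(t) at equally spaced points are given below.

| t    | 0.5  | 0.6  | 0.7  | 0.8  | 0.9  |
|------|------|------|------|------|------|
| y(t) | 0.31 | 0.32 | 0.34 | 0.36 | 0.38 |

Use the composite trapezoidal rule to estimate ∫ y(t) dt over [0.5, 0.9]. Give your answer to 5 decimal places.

0.13650

h = 0.1, n = 4.
(h/2)·[y₀ + 2y₁ + 2y₂ + 2y₃ + y₄] = 0.05·(2.73) = 0.13650.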